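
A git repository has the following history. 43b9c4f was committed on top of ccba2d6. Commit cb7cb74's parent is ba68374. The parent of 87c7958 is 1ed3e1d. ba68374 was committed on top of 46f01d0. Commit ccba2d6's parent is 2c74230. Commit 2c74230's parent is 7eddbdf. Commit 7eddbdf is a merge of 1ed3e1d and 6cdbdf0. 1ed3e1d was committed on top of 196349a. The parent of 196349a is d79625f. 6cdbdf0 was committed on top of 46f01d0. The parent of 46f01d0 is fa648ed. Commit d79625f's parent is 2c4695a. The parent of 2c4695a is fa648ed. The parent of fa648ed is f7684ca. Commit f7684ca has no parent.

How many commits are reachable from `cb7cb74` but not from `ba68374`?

Reachable from cb7cb74: {46f01d0, ba68374, cb7cb74, f7684ca, fa648ed}.
Reachable from ba68374: {46f01d0, ba68374, f7684ca, fa648ed}.
In cb7cb74's history but not ba68374's: {cb7cb74} — 1 commit.

1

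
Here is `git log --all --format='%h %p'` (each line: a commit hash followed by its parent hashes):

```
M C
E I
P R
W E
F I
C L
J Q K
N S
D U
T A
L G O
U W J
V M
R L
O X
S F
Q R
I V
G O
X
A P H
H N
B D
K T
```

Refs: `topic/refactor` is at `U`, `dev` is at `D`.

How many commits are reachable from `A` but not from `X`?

14

Reachable from A: {A, C, F, G, H, I, L, M, N, O, P, R, S, V, X}.
Reachable from X: {X}.
In A's history but not X's: {A, C, F, G, H, I, L, M, N, O, P, R, S, V} — 14 commits.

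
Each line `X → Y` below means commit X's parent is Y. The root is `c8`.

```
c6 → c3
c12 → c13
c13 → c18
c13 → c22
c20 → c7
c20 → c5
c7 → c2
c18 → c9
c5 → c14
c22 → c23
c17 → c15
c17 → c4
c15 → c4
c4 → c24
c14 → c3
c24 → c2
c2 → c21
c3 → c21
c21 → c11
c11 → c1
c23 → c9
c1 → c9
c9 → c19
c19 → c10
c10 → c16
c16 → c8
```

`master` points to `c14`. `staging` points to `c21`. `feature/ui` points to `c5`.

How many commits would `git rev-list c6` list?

10

Walking parent pointers from c6: reachable set = {c1, c10, c11, c16, c19, c21, c3, c6, c8, c9}.
That is 10 commits.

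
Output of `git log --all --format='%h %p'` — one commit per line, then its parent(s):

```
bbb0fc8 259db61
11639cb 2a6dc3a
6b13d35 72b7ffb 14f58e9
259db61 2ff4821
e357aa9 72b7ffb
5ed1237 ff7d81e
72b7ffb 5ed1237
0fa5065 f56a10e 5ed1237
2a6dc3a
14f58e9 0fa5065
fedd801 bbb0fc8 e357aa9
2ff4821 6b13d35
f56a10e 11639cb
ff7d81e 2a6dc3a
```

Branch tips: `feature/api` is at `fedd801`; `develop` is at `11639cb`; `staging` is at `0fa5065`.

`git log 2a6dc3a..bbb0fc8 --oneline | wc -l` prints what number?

11

Reachable from bbb0fc8: {0fa5065, 11639cb, 14f58e9, 259db61, 2a6dc3a, 2ff4821, 5ed1237, 6b13d35, 72b7ffb, bbb0fc8, f56a10e, ff7d81e}.
Reachable from 2a6dc3a: {2a6dc3a}.
In bbb0fc8's history but not 2a6dc3a's: {0fa5065, 11639cb, 14f58e9, 259db61, 2ff4821, 5ed1237, 6b13d35, 72b7ffb, bbb0fc8, f56a10e, ff7d81e} — 11 commits.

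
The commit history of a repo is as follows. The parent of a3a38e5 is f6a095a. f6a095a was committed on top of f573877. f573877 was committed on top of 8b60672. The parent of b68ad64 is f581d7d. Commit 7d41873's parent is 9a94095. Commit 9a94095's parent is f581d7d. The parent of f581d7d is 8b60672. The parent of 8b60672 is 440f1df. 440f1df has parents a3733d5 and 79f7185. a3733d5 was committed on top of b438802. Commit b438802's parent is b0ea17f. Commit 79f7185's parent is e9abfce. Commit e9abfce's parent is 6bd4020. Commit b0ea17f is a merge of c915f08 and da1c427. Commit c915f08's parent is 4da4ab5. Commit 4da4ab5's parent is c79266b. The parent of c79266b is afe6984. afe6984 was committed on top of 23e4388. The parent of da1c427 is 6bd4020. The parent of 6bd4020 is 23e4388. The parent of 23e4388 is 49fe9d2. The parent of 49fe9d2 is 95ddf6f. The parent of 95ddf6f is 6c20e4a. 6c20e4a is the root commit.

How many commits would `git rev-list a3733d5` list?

Walking parent pointers from a3733d5: reachable set = {23e4388, 49fe9d2, 4da4ab5, 6bd4020, 6c20e4a, 95ddf6f, a3733d5, afe6984, b0ea17f, b438802, c79266b, c915f08, da1c427}.
That is 13 commits.

13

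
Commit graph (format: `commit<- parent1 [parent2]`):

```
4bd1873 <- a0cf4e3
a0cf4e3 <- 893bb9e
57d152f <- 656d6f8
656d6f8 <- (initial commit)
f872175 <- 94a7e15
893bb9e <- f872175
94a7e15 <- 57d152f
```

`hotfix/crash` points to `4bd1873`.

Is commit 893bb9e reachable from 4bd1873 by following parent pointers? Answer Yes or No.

Ancestors of 4bd1873 (commits reachable by following parents): {4bd1873, 57d152f, 656d6f8, 893bb9e, 94a7e15, a0cf4e3, f872175}.
893bb9e is in that set, so it is an ancestor of 4bd1873.

Yes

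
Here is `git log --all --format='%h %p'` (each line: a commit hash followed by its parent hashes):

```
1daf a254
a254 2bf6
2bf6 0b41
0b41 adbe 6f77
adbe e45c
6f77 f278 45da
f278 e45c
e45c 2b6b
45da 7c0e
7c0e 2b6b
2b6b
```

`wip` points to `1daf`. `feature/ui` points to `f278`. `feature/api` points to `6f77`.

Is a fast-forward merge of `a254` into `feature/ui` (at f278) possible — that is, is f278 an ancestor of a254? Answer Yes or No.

A fast-forward from f278 to a254 is possible iff f278 is an ancestor of a254.
Ancestors of a254: {0b41, 2b6b, 2bf6, 45da, 6f77, 7c0e, a254, adbe, e45c, f278}.
f278 is among them, so fast-forward is possible.

Yes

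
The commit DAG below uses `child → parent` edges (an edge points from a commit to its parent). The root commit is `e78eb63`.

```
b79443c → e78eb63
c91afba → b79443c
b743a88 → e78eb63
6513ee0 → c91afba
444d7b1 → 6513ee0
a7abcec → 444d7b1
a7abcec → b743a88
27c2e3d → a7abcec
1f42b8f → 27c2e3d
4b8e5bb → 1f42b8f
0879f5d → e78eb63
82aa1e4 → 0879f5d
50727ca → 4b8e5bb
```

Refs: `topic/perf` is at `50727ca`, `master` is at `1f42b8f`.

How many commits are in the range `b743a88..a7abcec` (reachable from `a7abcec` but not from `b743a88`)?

Reachable from a7abcec: {444d7b1, 6513ee0, a7abcec, b743a88, b79443c, c91afba, e78eb63}.
Reachable from b743a88: {b743a88, e78eb63}.
In a7abcec's history but not b743a88's: {444d7b1, 6513ee0, a7abcec, b79443c, c91afba} — 5 commits.

5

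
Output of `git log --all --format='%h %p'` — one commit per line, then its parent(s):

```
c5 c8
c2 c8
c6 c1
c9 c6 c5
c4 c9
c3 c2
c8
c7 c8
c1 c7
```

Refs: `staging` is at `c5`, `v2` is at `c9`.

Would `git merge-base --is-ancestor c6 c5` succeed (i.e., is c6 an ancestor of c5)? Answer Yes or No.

Ancestors of c5: {c5, c8}.
c6 is not in that set, so it is not an ancestor of c5.

No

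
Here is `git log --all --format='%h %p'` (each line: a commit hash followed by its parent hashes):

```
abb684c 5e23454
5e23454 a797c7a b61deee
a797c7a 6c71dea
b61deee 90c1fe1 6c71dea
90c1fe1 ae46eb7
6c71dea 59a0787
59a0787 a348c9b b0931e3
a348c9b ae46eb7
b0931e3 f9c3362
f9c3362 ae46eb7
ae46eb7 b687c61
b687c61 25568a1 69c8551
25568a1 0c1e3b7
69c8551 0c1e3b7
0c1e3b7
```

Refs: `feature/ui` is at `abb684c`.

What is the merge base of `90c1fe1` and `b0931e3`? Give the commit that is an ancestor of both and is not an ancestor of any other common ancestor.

Ancestors of 90c1fe1: {0c1e3b7, 25568a1, 69c8551, 90c1fe1, ae46eb7, b687c61}.
Ancestors of b0931e3: {0c1e3b7, 25568a1, 69c8551, ae46eb7, b0931e3, b687c61, f9c3362}.
Common ancestors: {0c1e3b7, 25568a1, 69c8551, ae46eb7, b687c61}.
Among these, ae46eb7 is not an ancestor of any other common ancestor — it is the merge base.

ae46eb7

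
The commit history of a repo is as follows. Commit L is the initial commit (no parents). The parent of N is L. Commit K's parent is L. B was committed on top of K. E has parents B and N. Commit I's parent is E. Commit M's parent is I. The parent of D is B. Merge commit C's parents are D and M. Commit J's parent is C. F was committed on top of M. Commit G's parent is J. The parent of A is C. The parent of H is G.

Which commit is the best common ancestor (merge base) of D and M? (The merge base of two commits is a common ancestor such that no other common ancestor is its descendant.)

B

Ancestors of D: {B, D, K, L}.
Ancestors of M: {B, E, I, K, L, M, N}.
Common ancestors: {B, K, L}.
Among these, B is not an ancestor of any other common ancestor — it is the merge base.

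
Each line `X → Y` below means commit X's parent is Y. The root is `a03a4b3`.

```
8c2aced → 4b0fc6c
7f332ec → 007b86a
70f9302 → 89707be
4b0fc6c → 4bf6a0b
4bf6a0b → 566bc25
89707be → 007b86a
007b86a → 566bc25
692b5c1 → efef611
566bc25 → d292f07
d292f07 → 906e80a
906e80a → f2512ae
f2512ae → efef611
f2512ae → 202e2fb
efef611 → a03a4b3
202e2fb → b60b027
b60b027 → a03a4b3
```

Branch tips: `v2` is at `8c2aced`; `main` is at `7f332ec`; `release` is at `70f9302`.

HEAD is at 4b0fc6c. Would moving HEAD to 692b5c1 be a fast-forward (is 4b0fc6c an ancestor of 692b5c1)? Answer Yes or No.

A fast-forward from 4b0fc6c to 692b5c1 is possible iff 4b0fc6c is an ancestor of 692b5c1.
Ancestors of 692b5c1: {692b5c1, a03a4b3, efef611}.
4b0fc6c is not among them, so fast-forward is not possible.

No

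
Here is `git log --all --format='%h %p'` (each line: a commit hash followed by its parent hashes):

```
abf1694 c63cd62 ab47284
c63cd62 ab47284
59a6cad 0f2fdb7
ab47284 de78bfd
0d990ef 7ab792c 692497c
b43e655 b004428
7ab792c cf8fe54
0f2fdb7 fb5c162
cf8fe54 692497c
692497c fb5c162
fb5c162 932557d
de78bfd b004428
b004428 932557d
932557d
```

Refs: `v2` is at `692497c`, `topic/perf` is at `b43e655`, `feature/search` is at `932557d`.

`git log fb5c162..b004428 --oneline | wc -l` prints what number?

Reachable from b004428: {932557d, b004428}.
Reachable from fb5c162: {932557d, fb5c162}.
In b004428's history but not fb5c162's: {b004428} — 1 commit.

1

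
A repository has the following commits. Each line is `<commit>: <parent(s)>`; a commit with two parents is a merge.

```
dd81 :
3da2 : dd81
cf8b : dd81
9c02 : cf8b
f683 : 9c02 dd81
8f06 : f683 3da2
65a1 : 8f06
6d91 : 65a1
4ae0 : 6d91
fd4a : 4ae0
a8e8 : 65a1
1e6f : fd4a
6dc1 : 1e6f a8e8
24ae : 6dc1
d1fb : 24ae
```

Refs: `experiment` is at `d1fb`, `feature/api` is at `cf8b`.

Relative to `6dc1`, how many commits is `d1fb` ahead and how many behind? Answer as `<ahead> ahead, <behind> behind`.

2 ahead, 0 behind

Reachable from d1fb: {1e6f, 24ae, 3da2, 4ae0, 65a1, 6d91, 6dc1, 8f06, 9c02, a8e8, cf8b, d1fb, dd81, f683, fd4a}.
Reachable from 6dc1: {1e6f, 3da2, 4ae0, 65a1, 6d91, 6dc1, 8f06, 9c02, a8e8, cf8b, dd81, f683, fd4a}.
Only in d1fb's history (ahead): {24ae, d1fb} — 2.
Only in 6dc1's history (behind): {} — 0.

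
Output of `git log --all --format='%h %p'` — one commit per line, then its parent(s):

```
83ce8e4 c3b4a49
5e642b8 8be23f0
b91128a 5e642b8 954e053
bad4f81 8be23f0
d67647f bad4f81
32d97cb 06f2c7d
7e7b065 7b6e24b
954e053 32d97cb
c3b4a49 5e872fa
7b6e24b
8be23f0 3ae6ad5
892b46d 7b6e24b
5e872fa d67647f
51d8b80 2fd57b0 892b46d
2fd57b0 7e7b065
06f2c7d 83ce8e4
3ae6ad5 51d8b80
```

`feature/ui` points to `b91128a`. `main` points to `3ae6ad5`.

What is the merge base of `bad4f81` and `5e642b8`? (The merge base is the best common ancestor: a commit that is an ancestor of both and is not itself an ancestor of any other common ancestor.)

8be23f0

Ancestors of bad4f81: {2fd57b0, 3ae6ad5, 51d8b80, 7b6e24b, 7e7b065, 892b46d, 8be23f0, bad4f81}.
Ancestors of 5e642b8: {2fd57b0, 3ae6ad5, 51d8b80, 5e642b8, 7b6e24b, 7e7b065, 892b46d, 8be23f0}.
Common ancestors: {2fd57b0, 3ae6ad5, 51d8b80, 7b6e24b, 7e7b065, 892b46d, 8be23f0}.
Among these, 8be23f0 is not an ancestor of any other common ancestor — it is the merge base.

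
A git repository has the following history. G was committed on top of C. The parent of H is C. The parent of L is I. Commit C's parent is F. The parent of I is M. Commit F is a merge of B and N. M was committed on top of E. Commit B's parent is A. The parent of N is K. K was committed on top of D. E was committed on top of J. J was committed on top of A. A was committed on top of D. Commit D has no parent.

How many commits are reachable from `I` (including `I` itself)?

Walking parent pointers from I: reachable set = {A, D, E, I, J, M}.
That is 6 commits.

6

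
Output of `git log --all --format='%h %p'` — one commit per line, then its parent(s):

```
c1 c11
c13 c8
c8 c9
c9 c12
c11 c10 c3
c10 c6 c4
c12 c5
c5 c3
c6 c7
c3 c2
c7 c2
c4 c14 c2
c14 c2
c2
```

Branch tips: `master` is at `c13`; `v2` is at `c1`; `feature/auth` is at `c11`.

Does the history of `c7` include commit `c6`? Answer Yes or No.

Ancestors of c7: {c2, c7}.
c6 is not in that set, so it is not an ancestor of c7.

No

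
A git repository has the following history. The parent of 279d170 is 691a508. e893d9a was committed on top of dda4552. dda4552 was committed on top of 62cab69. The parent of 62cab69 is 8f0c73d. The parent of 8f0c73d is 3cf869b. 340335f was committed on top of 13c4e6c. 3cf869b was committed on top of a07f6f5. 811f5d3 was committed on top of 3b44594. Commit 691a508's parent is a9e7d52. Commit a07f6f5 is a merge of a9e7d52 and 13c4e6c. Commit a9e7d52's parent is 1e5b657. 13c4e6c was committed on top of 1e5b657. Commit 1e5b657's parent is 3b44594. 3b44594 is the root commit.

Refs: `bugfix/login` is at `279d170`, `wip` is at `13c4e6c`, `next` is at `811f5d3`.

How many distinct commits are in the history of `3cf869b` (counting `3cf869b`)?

Walking parent pointers from 3cf869b: reachable set = {13c4e6c, 1e5b657, 3b44594, 3cf869b, a07f6f5, a9e7d52}.
That is 6 commits.

6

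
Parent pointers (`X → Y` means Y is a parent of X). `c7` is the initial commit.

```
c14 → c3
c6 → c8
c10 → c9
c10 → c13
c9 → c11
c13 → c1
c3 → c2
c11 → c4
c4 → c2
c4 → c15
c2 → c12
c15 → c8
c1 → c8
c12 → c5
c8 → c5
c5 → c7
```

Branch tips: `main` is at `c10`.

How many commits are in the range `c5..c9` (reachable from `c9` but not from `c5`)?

Reachable from c9: {c11, c12, c15, c2, c4, c5, c7, c8, c9}.
Reachable from c5: {c5, c7}.
In c9's history but not c5's: {c11, c12, c15, c2, c4, c8, c9} — 7 commits.

7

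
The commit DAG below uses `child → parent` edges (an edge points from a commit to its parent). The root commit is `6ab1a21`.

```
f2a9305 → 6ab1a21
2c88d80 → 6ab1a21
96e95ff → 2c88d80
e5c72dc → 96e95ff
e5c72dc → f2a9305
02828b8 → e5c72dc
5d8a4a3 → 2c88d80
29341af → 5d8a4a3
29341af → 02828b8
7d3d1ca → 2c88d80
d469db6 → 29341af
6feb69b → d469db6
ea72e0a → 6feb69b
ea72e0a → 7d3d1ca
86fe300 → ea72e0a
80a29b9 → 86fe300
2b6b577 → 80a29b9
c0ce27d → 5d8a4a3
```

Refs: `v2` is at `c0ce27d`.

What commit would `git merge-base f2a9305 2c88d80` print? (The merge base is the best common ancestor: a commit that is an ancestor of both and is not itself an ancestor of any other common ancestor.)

6ab1a21

Ancestors of f2a9305: {6ab1a21, f2a9305}.
Ancestors of 2c88d80: {2c88d80, 6ab1a21}.
Common ancestors: {6ab1a21}.
The only common ancestor is 6ab1a21, so it is the merge base.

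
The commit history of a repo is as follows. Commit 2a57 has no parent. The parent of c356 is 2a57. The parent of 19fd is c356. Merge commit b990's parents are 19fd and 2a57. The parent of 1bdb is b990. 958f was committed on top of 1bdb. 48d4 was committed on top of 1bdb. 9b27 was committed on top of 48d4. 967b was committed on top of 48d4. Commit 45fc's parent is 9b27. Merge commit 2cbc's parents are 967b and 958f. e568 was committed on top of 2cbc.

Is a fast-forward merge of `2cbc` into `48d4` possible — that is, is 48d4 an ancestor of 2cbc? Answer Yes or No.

A fast-forward from 48d4 to 2cbc is possible iff 48d4 is an ancestor of 2cbc.
Ancestors of 2cbc: {19fd, 1bdb, 2a57, 2cbc, 48d4, 958f, 967b, b990, c356}.
48d4 is among them, so fast-forward is possible.

Yes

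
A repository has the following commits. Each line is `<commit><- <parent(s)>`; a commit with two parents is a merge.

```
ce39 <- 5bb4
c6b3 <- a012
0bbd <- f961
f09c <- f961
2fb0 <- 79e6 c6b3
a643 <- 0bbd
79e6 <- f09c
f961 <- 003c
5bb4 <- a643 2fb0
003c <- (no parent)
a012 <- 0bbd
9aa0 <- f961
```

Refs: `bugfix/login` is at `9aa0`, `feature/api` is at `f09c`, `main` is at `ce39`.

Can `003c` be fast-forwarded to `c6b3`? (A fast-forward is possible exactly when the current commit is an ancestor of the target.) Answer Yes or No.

Yes

A fast-forward from 003c to c6b3 is possible iff 003c is an ancestor of c6b3.
Ancestors of c6b3: {003c, 0bbd, a012, c6b3, f961}.
003c is among them, so fast-forward is possible.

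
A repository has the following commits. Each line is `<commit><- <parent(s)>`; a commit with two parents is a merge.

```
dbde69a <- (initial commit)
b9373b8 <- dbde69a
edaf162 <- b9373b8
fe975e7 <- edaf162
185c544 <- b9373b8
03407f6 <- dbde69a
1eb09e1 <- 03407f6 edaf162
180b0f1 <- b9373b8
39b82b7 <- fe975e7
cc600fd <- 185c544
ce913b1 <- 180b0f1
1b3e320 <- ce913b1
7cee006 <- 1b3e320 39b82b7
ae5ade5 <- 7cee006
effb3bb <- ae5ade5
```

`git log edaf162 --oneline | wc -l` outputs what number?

Walking parent pointers from edaf162: reachable set = {b9373b8, dbde69a, edaf162}.
That is 3 commits.

3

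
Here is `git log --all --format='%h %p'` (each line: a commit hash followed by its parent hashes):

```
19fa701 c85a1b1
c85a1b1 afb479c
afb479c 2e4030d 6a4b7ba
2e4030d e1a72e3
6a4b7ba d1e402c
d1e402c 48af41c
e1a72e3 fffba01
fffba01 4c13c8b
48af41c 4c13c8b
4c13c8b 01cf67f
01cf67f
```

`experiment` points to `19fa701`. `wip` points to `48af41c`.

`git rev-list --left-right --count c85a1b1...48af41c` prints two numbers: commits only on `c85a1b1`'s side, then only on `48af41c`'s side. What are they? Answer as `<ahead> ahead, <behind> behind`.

7 ahead, 0 behind

Reachable from c85a1b1: {01cf67f, 2e4030d, 48af41c, 4c13c8b, 6a4b7ba, afb479c, c85a1b1, d1e402c, e1a72e3, fffba01}.
Reachable from 48af41c: {01cf67f, 48af41c, 4c13c8b}.
Only in c85a1b1's history (ahead): {2e4030d, 6a4b7ba, afb479c, c85a1b1, d1e402c, e1a72e3, fffba01} — 7.
Only in 48af41c's history (behind): {} — 0.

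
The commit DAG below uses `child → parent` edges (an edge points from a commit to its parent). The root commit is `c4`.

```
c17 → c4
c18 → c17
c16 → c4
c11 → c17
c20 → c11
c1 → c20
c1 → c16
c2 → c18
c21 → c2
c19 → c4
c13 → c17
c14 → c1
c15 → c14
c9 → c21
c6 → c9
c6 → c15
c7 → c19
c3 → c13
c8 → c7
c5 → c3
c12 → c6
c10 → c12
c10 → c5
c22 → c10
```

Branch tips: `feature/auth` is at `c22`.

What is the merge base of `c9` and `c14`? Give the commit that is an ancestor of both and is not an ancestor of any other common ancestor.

Ancestors of c9: {c17, c18, c2, c21, c4, c9}.
Ancestors of c14: {c1, c11, c14, c16, c17, c20, c4}.
Common ancestors: {c17, c4}.
Among these, c17 is not an ancestor of any other common ancestor — it is the merge base.

c17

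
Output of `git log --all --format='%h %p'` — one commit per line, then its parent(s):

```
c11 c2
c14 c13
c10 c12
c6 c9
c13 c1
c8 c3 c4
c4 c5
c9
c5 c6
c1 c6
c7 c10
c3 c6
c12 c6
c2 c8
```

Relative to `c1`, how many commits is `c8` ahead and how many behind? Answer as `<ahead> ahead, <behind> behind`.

4 ahead, 1 behind

Reachable from c8: {c3, c4, c5, c6, c8, c9}.
Reachable from c1: {c1, c6, c9}.
Only in c8's history (ahead): {c3, c4, c5, c8} — 4.
Only in c1's history (behind): {c1} — 1.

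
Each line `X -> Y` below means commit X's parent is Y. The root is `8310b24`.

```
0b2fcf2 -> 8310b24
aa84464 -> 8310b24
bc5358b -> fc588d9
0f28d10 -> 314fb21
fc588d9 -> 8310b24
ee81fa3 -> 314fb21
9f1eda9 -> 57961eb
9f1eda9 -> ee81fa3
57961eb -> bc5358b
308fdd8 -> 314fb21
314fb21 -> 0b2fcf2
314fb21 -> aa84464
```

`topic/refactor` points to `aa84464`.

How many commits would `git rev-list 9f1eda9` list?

9

Walking parent pointers from 9f1eda9: reachable set = {0b2fcf2, 314fb21, 57961eb, 8310b24, 9f1eda9, aa84464, bc5358b, ee81fa3, fc588d9}.
That is 9 commits.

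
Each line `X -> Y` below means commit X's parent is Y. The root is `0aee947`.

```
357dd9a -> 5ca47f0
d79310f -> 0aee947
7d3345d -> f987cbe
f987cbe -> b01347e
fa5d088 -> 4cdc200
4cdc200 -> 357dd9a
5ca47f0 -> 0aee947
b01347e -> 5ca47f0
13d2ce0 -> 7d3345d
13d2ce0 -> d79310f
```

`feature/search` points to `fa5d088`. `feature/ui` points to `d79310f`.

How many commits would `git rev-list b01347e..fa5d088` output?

Reachable from fa5d088: {0aee947, 357dd9a, 4cdc200, 5ca47f0, fa5d088}.
Reachable from b01347e: {0aee947, 5ca47f0, b01347e}.
In fa5d088's history but not b01347e's: {357dd9a, 4cdc200, fa5d088} — 3 commits.

3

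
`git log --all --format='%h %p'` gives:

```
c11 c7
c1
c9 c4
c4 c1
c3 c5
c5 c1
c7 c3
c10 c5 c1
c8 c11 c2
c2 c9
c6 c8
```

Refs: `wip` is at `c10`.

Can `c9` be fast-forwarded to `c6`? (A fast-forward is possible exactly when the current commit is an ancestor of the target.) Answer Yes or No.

A fast-forward from c9 to c6 is possible iff c9 is an ancestor of c6.
Ancestors of c6: {c1, c11, c2, c3, c4, c5, c6, c7, c8, c9}.
c9 is among them, so fast-forward is possible.

Yes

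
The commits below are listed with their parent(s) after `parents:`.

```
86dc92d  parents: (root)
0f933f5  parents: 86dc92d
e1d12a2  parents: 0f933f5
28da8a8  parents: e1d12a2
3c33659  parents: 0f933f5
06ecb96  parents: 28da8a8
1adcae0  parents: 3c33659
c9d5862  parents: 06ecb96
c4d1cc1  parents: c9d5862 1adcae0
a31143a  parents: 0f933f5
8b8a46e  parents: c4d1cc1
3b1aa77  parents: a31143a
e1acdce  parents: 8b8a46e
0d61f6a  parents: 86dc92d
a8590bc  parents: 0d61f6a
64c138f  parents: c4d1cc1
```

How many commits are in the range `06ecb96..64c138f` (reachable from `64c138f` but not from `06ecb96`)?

5

Reachable from 64c138f: {06ecb96, 0f933f5, 1adcae0, 28da8a8, 3c33659, 64c138f, 86dc92d, c4d1cc1, c9d5862, e1d12a2}.
Reachable from 06ecb96: {06ecb96, 0f933f5, 28da8a8, 86dc92d, e1d12a2}.
In 64c138f's history but not 06ecb96's: {1adcae0, 3c33659, 64c138f, c4d1cc1, c9d5862} — 5 commits.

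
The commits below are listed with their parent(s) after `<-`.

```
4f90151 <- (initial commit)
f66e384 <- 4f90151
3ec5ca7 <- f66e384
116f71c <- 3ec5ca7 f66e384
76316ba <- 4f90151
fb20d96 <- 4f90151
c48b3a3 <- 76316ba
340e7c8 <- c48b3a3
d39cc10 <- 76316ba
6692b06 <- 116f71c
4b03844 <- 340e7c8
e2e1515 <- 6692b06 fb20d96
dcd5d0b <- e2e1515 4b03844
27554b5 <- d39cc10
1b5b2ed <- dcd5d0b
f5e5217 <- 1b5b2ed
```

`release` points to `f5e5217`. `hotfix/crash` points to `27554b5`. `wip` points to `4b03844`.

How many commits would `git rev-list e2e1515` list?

Walking parent pointers from e2e1515: reachable set = {116f71c, 3ec5ca7, 4f90151, 6692b06, e2e1515, f66e384, fb20d96}.
That is 7 commits.

7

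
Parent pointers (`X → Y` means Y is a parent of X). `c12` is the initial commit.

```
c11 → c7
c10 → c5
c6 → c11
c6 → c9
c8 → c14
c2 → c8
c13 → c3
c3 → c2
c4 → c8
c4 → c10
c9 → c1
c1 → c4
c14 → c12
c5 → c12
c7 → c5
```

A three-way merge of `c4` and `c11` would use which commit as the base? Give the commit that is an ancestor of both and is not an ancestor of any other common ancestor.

Ancestors of c4: {c10, c12, c14, c4, c5, c8}.
Ancestors of c11: {c11, c12, c5, c7}.
Common ancestors: {c12, c5}.
Among these, c5 is not an ancestor of any other common ancestor — it is the merge base.

c5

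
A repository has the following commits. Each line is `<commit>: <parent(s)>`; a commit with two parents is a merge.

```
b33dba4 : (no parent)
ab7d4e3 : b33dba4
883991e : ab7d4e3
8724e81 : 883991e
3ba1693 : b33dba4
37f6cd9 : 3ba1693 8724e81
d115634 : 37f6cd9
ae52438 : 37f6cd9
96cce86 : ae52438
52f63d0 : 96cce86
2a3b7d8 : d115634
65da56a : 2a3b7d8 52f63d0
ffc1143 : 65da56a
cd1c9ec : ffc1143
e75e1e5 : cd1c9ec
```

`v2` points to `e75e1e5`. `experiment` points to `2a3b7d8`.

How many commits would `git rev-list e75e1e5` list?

Walking parent pointers from e75e1e5: reachable set = {2a3b7d8, 37f6cd9, 3ba1693, 52f63d0, 65da56a, 8724e81, 883991e, 96cce86, ab7d4e3, ae52438, b33dba4, cd1c9ec, d115634, e75e1e5, ffc1143}.
That is 15 commits.

15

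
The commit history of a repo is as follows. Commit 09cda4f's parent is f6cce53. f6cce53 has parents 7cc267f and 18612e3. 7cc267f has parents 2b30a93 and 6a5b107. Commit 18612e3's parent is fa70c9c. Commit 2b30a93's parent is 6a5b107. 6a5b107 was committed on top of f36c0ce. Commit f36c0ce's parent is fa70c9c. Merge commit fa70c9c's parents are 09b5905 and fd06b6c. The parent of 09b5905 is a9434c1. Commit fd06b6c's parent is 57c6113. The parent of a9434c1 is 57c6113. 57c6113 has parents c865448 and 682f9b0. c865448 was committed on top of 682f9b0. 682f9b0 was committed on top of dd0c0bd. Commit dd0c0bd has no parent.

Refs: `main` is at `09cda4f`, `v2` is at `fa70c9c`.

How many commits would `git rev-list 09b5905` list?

6

Walking parent pointers from 09b5905: reachable set = {09b5905, 57c6113, 682f9b0, a9434c1, c865448, dd0c0bd}.
That is 6 commits.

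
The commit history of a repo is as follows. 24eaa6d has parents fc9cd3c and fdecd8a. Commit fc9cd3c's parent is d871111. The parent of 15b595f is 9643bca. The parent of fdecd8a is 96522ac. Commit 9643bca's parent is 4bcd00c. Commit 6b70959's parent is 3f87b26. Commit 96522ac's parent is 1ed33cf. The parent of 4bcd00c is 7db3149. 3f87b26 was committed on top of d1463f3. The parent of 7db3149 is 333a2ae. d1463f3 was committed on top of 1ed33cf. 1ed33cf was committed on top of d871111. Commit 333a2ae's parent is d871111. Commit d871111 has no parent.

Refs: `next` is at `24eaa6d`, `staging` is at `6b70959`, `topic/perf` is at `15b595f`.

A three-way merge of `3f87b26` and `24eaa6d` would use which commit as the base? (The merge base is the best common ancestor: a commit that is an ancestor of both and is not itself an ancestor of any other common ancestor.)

Ancestors of 3f87b26: {1ed33cf, 3f87b26, d1463f3, d871111}.
Ancestors of 24eaa6d: {1ed33cf, 24eaa6d, 96522ac, d871111, fc9cd3c, fdecd8a}.
Common ancestors: {1ed33cf, d871111}.
Among these, 1ed33cf is not an ancestor of any other common ancestor — it is the merge base.

1ed33cf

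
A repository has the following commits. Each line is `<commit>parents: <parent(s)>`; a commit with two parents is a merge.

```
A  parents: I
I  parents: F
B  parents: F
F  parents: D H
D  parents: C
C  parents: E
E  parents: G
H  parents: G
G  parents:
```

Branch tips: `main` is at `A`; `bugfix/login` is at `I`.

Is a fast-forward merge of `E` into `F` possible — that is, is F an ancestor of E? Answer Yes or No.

No

A fast-forward from F to E is possible iff F is an ancestor of E.
Ancestors of E: {E, G}.
F is not among them, so fast-forward is not possible.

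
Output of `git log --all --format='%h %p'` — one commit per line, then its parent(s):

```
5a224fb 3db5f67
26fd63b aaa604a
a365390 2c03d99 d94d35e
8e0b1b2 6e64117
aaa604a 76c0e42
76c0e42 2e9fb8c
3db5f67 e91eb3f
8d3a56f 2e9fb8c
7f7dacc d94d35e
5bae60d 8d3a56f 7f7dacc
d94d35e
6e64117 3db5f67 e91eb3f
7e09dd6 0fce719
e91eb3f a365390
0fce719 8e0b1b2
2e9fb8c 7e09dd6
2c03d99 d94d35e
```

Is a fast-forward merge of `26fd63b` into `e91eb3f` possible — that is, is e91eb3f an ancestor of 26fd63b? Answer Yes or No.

A fast-forward from e91eb3f to 26fd63b is possible iff e91eb3f is an ancestor of 26fd63b.
Ancestors of 26fd63b: {0fce719, 26fd63b, 2c03d99, 2e9fb8c, 3db5f67, 6e64117, 76c0e42, 7e09dd6, 8e0b1b2, a365390, aaa604a, d94d35e, e91eb3f}.
e91eb3f is among them, so fast-forward is possible.

Yes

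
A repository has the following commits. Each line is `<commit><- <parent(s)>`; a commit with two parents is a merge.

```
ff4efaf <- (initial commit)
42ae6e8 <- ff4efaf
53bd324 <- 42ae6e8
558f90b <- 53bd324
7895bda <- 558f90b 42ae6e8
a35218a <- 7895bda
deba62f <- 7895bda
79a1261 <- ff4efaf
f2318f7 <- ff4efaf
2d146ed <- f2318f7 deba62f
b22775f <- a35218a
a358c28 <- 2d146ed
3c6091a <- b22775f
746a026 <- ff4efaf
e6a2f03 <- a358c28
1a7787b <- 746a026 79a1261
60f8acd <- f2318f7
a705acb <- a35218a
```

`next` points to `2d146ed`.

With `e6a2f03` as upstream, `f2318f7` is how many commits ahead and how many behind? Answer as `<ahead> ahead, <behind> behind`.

0 ahead, 8 behind

Reachable from f2318f7: {f2318f7, ff4efaf}.
Reachable from e6a2f03: {2d146ed, 42ae6e8, 53bd324, 558f90b, 7895bda, a358c28, deba62f, e6a2f03, f2318f7, ff4efaf}.
Only in f2318f7's history (ahead): {} — 0.
Only in e6a2f03's history (behind): {2d146ed, 42ae6e8, 53bd324, 558f90b, 7895bda, a358c28, deba62f, e6a2f03} — 8.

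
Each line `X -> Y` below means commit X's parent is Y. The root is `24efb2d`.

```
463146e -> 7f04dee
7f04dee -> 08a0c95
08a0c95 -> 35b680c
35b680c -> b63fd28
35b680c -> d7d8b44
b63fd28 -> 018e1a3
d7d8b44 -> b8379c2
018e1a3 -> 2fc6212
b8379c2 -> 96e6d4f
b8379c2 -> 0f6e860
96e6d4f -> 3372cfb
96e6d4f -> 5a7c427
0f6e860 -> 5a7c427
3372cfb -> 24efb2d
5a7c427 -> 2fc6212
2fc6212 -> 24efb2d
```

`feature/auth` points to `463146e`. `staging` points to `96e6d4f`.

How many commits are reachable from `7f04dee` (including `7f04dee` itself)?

13

Walking parent pointers from 7f04dee: reachable set = {018e1a3, 08a0c95, 0f6e860, 24efb2d, 2fc6212, 3372cfb, 35b680c, 5a7c427, 7f04dee, 96e6d4f, b63fd28, b8379c2, d7d8b44}.
That is 13 commits.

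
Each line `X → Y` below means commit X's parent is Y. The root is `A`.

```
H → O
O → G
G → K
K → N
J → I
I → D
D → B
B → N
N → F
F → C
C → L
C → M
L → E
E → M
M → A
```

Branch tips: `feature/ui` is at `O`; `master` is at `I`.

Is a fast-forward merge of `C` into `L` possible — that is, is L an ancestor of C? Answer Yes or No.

Yes

A fast-forward from L to C is possible iff L is an ancestor of C.
Ancestors of C: {A, C, E, L, M}.
L is among them, so fast-forward is possible.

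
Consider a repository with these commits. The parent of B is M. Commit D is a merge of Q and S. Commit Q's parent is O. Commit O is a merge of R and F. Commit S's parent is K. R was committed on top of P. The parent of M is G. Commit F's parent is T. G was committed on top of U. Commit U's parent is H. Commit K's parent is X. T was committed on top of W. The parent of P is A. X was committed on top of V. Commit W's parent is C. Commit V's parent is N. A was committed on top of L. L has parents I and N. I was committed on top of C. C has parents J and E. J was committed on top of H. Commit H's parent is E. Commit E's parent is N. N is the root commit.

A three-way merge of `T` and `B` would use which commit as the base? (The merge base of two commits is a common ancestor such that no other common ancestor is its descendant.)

Ancestors of T: {C, E, H, J, N, T, W}.
Ancestors of B: {B, E, G, H, M, N, U}.
Common ancestors: {E, H, N}.
Among these, H is not an ancestor of any other common ancestor — it is the merge base.

H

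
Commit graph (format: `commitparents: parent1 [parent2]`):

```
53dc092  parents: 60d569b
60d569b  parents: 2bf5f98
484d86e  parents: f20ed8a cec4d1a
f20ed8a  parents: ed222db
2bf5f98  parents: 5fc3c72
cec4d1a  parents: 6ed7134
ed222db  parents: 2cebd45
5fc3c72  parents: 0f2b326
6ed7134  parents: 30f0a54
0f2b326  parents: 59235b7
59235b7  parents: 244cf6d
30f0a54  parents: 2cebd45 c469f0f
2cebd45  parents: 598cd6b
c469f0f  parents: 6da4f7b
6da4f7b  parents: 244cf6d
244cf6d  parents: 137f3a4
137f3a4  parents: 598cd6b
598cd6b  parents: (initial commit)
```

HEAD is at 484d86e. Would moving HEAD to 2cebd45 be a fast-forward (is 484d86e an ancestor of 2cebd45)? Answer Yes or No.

No

A fast-forward from 484d86e to 2cebd45 is possible iff 484d86e is an ancestor of 2cebd45.
Ancestors of 2cebd45: {2cebd45, 598cd6b}.
484d86e is not among them, so fast-forward is not possible.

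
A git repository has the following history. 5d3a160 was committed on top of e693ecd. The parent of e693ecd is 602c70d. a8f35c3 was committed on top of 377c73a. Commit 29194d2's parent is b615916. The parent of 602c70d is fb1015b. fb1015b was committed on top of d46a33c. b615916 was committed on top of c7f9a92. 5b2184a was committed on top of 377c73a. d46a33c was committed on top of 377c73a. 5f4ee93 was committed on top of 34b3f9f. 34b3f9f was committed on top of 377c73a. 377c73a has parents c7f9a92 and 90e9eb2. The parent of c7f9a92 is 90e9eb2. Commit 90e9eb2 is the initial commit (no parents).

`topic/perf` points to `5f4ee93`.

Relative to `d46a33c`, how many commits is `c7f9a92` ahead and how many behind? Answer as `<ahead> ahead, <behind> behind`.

Reachable from c7f9a92: {90e9eb2, c7f9a92}.
Reachable from d46a33c: {377c73a, 90e9eb2, c7f9a92, d46a33c}.
Only in c7f9a92's history (ahead): {} — 0.
Only in d46a33c's history (behind): {377c73a, d46a33c} — 2.

0 ahead, 2 behind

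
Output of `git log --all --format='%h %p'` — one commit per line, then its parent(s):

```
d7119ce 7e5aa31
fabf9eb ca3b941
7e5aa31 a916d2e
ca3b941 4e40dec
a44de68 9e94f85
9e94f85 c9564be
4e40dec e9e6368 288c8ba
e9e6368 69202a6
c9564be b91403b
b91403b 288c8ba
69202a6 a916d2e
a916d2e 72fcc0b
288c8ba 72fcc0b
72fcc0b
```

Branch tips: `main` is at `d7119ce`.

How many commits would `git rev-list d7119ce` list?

Walking parent pointers from d7119ce: reachable set = {72fcc0b, 7e5aa31, a916d2e, d7119ce}.
That is 4 commits.

4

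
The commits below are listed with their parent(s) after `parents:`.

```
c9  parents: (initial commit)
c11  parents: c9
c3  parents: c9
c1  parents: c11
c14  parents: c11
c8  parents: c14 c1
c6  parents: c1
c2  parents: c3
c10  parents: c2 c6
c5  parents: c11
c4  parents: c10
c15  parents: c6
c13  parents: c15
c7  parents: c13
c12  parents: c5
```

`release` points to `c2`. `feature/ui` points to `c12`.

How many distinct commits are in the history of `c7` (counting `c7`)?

Walking parent pointers from c7: reachable set = {c1, c11, c13, c15, c6, c7, c9}.
That is 7 commits.

7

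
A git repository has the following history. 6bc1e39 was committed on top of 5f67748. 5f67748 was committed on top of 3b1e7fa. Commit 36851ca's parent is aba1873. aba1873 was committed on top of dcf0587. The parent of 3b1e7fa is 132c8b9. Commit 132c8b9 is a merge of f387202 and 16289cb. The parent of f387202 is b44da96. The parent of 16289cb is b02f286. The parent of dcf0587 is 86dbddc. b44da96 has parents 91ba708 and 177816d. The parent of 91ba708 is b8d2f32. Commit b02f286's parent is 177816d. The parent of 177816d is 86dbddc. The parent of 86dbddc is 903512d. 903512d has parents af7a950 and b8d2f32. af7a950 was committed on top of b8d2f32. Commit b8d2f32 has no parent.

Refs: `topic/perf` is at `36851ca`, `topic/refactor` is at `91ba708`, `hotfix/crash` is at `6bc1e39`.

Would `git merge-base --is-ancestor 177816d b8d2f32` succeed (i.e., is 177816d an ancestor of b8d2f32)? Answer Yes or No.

Ancestors of b8d2f32: {b8d2f32}.
177816d is not in that set, so it is not an ancestor of b8d2f32.

No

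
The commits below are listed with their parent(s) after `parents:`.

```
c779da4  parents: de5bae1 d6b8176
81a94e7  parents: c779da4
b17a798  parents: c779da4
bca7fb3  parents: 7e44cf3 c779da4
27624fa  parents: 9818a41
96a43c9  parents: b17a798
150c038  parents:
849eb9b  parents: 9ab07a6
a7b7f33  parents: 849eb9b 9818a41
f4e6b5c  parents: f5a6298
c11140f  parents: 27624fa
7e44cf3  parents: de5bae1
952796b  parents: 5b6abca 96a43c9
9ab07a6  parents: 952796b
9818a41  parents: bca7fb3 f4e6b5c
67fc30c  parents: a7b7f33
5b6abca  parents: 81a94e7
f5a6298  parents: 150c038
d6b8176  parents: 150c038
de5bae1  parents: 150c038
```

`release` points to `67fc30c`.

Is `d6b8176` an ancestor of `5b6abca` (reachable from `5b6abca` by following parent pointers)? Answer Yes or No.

Ancestors of 5b6abca (commits reachable by following parents): {150c038, 5b6abca, 81a94e7, c779da4, d6b8176, de5bae1}.
d6b8176 is in that set, so it is an ancestor of 5b6abca.

Yes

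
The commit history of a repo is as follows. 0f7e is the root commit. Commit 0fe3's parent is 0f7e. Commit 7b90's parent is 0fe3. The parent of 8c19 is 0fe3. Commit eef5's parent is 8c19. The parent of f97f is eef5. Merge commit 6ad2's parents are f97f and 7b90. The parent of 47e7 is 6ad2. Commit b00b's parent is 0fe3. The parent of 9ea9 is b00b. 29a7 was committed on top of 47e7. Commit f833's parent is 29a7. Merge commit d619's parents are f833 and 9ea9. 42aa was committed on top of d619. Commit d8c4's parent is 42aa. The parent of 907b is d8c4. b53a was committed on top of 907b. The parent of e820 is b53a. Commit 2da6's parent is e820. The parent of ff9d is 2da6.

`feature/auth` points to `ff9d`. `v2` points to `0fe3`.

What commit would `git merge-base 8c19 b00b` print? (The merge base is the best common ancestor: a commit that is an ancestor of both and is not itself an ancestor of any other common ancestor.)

0fe3

Ancestors of 8c19: {0f7e, 0fe3, 8c19}.
Ancestors of b00b: {0f7e, 0fe3, b00b}.
Common ancestors: {0f7e, 0fe3}.
Among these, 0fe3 is not an ancestor of any other common ancestor — it is the merge base.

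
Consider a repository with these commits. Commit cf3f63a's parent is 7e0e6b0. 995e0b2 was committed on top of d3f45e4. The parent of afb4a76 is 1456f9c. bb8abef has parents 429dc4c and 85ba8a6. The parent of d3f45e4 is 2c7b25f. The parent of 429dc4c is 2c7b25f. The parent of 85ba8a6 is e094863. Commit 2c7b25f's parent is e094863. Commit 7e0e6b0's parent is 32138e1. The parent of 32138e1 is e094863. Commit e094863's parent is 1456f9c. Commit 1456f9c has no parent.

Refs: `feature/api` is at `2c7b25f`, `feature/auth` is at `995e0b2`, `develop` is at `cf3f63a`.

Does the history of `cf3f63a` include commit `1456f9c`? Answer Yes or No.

Ancestors of cf3f63a (commits reachable by following parents): {1456f9c, 32138e1, 7e0e6b0, cf3f63a, e094863}.
1456f9c is in that set, so it is an ancestor of cf3f63a.

Yes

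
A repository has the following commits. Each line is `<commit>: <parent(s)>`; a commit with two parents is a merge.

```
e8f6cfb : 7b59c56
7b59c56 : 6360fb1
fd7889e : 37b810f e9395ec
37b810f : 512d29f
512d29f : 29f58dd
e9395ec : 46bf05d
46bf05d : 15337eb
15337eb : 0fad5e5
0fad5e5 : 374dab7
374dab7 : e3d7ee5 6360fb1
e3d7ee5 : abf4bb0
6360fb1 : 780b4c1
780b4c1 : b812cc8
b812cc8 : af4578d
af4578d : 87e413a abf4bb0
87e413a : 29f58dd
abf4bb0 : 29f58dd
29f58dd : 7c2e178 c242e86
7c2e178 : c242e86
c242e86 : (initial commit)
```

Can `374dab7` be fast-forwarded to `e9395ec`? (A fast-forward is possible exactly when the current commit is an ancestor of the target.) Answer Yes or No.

Yes

A fast-forward from 374dab7 to e9395ec is possible iff 374dab7 is an ancestor of e9395ec.
Ancestors of e9395ec: {0fad5e5, 15337eb, 29f58dd, 374dab7, 46bf05d, 6360fb1, 780b4c1, 7c2e178, 87e413a, abf4bb0, af4578d, b812cc8, c242e86, e3d7ee5, e9395ec}.
374dab7 is among them, so fast-forward is possible.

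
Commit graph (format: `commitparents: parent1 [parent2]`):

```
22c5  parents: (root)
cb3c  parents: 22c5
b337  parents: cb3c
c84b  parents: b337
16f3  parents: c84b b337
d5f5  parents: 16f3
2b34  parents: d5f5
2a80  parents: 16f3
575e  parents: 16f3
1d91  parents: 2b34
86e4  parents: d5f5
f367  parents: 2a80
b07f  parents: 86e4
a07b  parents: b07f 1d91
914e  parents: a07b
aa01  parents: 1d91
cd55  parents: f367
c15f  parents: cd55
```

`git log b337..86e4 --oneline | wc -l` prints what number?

4

Reachable from 86e4: {16f3, 22c5, 86e4, b337, c84b, cb3c, d5f5}.
Reachable from b337: {22c5, b337, cb3c}.
In 86e4's history but not b337's: {16f3, 86e4, c84b, d5f5} — 4 commits.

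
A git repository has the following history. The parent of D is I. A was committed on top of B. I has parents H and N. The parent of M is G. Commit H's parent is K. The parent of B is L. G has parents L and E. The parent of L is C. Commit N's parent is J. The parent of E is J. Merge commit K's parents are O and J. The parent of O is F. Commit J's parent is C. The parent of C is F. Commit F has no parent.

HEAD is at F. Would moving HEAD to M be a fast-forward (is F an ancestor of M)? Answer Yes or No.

A fast-forward from F to M is possible iff F is an ancestor of M.
Ancestors of M: {C, E, F, G, J, L, M}.
F is among them, so fast-forward is possible.

Yes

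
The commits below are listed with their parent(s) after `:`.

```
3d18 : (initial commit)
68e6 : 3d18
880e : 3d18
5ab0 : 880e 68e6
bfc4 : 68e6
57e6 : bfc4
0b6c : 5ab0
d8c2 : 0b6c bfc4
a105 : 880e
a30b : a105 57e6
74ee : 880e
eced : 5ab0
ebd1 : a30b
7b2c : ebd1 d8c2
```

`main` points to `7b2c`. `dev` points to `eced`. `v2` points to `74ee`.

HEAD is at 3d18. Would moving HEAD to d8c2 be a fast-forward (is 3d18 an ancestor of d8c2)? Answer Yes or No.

Yes

A fast-forward from 3d18 to d8c2 is possible iff 3d18 is an ancestor of d8c2.
Ancestors of d8c2: {0b6c, 3d18, 5ab0, 68e6, 880e, bfc4, d8c2}.
3d18 is among them, so fast-forward is possible.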